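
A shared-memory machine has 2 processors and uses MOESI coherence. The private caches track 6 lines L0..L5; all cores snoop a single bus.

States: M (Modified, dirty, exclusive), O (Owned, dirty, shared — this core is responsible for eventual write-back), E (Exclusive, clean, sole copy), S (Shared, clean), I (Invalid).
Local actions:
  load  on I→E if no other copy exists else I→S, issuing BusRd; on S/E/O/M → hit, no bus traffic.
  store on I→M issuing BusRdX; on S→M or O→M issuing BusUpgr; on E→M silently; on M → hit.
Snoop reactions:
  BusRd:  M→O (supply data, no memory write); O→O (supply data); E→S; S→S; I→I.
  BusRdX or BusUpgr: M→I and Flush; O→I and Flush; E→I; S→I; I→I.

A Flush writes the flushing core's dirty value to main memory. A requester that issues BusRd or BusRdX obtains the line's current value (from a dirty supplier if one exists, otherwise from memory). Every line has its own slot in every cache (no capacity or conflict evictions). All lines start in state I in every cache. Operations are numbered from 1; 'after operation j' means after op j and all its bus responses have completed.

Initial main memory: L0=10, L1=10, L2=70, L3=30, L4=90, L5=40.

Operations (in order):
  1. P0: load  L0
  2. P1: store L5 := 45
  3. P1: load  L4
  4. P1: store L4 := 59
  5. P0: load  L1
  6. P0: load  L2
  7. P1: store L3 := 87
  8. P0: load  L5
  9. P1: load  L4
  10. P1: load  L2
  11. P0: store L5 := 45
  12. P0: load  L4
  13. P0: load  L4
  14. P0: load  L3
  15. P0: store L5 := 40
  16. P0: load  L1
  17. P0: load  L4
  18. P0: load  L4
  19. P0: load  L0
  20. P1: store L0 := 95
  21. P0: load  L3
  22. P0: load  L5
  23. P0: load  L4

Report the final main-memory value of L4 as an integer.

step 1: P0: load  L0  ⟶  EI  (L0)  txn=BusRd  M[L0]=10
step 2: P1: store L5 := 45  ⟶  IM  (L5)  txn=BusRdX  M[L5]=40
step 3: P1: load  L4  ⟶  IE  (L4)  txn=BusRd  M[L4]=90
step 4: P1: store L4 := 59  ⟶  IM  (L4)  txn=∅  M[L4]=90
step 5: P0: load  L1  ⟶  EI  (L1)  txn=BusRd  M[L1]=10
step 6: P0: load  L2  ⟶  EI  (L2)  txn=BusRd  M[L2]=70
step 7: P1: store L3 := 87  ⟶  IM  (L3)  txn=BusRdX  M[L3]=30
step 8: P0: load  L5  ⟶  SO  (L5)  txn=BusRd  M[L5]=40
step 9: P1: load  L4  ⟶  IM  (L4)  txn=∅  M[L4]=90
step 10: P1: load  L2  ⟶  SS  (L2)  txn=BusRd  M[L2]=70
step 11: P0: store L5 := 45  ⟶  MI  (L5)  txn=BusUpgr+Flush  M[L5]=45
step 12: P0: load  L4  ⟶  SO  (L4)  txn=BusRd  M[L4]=90
step 13: P0: load  L4  ⟶  SO  (L4)  txn=∅  M[L4]=90
step 14: P0: load  L3  ⟶  SO  (L3)  txn=BusRd  M[L3]=30
step 15: P0: store L5 := 40  ⟶  MI  (L5)  txn=∅  M[L5]=45
step 16: P0: load  L1  ⟶  EI  (L1)  txn=∅  M[L1]=10
step 17: P0: load  L4  ⟶  SO  (L4)  txn=∅  M[L4]=90
step 18: P0: load  L4  ⟶  SO  (L4)  txn=∅  M[L4]=90
step 19: P0: load  L0  ⟶  EI  (L0)  txn=∅  M[L0]=10
step 20: P1: store L0 := 95  ⟶  IM  (L0)  txn=BusRdX  M[L0]=10
step 21: P0: load  L3  ⟶  SO  (L3)  txn=∅  M[L3]=30
step 22: P0: load  L5  ⟶  MI  (L5)  txn=∅  M[L5]=45
step 23: P0: load  L4  ⟶  SO  (L4)  txn=∅  M[L4]=90

memory[L4] = 90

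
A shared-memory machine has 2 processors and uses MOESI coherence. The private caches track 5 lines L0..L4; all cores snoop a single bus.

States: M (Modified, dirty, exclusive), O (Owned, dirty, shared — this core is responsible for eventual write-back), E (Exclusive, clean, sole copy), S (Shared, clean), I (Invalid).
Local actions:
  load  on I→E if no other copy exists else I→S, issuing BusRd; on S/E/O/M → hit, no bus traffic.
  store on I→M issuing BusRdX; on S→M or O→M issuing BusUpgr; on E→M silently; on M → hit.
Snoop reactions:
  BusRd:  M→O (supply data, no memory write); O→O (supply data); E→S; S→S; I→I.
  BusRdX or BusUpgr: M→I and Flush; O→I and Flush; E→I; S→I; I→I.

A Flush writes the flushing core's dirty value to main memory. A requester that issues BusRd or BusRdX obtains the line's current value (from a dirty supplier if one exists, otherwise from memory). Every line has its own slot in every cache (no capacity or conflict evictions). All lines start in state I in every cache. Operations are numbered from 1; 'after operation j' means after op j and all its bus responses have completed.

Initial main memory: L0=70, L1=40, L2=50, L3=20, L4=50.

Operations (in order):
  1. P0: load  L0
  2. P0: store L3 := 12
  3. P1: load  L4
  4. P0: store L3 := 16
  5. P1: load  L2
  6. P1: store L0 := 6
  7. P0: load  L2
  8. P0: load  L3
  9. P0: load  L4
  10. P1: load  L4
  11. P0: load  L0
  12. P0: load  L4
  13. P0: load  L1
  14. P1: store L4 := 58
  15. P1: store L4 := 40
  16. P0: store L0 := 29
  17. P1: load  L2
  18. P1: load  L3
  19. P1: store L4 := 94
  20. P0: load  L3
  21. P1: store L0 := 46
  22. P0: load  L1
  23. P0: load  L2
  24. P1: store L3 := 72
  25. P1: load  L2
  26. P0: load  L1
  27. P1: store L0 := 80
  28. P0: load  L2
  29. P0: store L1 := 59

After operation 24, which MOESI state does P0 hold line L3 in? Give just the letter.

[1] P0: load  L0 | P0:E(70), P1:I | bus: BusRd
[2] P0: store L3 := 12 | P0:M(12), P1:I | bus: BusRdX
[3] P1: load  L4 | P0:I, P1:E(50) | bus: BusRd
[4] P0: store L3 := 16 | P0:M(16), P1:I | bus: none
[5] P1: load  L2 | P0:I, P1:E(50) | bus: BusRd
[6] P1: store L0 := 6 | P0:I, P1:M(6) | bus: BusRdX
[7] P0: load  L2 | P0:S(50), P1:S(50) | bus: BusRd
[8] P0: load  L3 | P0:M(16), P1:I | bus: none
[9] P0: load  L4 | P0:S(50), P1:S(50) | bus: BusRd
[10] P1: load  L4 | P0:S(50), P1:S(50) | bus: none
[11] P0: load  L0 | P0:S(6), P1:O(6) | bus: BusRd
[12] P0: load  L4 | P0:S(50), P1:S(50) | bus: none
[13] P0: load  L1 | P0:E(40), P1:I | bus: BusRd
[14] P1: store L4 := 58 | P0:I, P1:M(58) | bus: BusUpgr
[15] P1: store L4 := 40 | P0:I, P1:M(40) | bus: none
[16] P0: store L0 := 29 | P0:M(29), P1:I | bus: BusUpgr,Flush
[17] P1: load  L2 | P0:S(50), P1:S(50) | bus: none
[18] P1: load  L3 | P0:O(16), P1:S(16) | bus: BusRd
[19] P1: store L4 := 94 | P0:I, P1:M(94) | bus: none
[20] P0: load  L3 | P0:O(16), P1:S(16) | bus: none
[21] P1: store L0 := 46 | P0:I, P1:M(46) | bus: BusRdX,Flush
[22] P0: load  L1 | P0:E(40), P1:I | bus: none
[23] P0: load  L2 | P0:S(50), P1:S(50) | bus: none
[24] P1: store L3 := 72 | P0:I, P1:M(72) | bus: BusUpgr,Flush
[25] P1: load  L2 | P0:S(50), P1:S(50) | bus: none
[26] P0: load  L1 | P0:E(40), P1:I | bus: none
[27] P1: store L0 := 80 | P0:I, P1:M(80) | bus: none
[28] P0: load  L2 | P0:S(50), P1:S(50) | bus: none
[29] P0: store L1 := 59 | P0:M(59), P1:I | bus: none

state = I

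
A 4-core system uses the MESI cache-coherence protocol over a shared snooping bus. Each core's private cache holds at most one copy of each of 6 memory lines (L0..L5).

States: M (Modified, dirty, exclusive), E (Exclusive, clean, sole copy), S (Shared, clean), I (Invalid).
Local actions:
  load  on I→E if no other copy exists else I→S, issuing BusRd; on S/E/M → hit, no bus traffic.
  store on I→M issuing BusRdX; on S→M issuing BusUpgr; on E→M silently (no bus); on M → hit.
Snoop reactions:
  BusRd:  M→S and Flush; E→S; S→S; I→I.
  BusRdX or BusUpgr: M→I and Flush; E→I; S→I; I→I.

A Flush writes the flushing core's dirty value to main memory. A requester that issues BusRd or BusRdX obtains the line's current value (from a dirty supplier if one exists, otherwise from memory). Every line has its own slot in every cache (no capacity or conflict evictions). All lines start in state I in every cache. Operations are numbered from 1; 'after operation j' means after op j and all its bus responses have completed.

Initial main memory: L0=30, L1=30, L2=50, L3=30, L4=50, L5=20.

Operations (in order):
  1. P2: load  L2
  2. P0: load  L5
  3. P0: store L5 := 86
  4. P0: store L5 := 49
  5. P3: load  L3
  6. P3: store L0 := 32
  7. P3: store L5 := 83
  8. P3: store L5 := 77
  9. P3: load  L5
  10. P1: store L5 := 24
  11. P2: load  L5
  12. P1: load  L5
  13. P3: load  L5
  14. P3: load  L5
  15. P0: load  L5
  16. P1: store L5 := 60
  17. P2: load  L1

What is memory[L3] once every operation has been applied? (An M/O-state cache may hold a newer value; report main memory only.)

step 1: P2: load  L2  ⟶  IIEI  (L2)  txn=BusRd  M[L2]=50
step 2: P0: load  L5  ⟶  EIII  (L5)  txn=BusRd  M[L5]=20
step 3: P0: store L5 := 86  ⟶  MIII  (L5)  txn=∅  M[L5]=20
step 4: P0: store L5 := 49  ⟶  MIII  (L5)  txn=∅  M[L5]=20
step 5: P3: load  L3  ⟶  IIIE  (L3)  txn=BusRd  M[L3]=30
step 6: P3: store L0 := 32  ⟶  IIIM  (L0)  txn=BusRdX  M[L0]=30
step 7: P3: store L5 := 83  ⟶  IIIM  (L5)  txn=BusRdX+Flush  M[L5]=49
step 8: P3: store L5 := 77  ⟶  IIIM  (L5)  txn=∅  M[L5]=49
step 9: P3: load  L5  ⟶  IIIM  (L5)  txn=∅  M[L5]=49
step 10: P1: store L5 := 24  ⟶  IMII  (L5)  txn=BusRdX+Flush  M[L5]=77
step 11: P2: load  L5  ⟶  ISSI  (L5)  txn=BusRd+Flush  M[L5]=24
step 12: P1: load  L5  ⟶  ISSI  (L5)  txn=∅  M[L5]=24
step 13: P3: load  L5  ⟶  ISSS  (L5)  txn=BusRd  M[L5]=24
step 14: P3: load  L5  ⟶  ISSS  (L5)  txn=∅  M[L5]=24
step 15: P0: load  L5  ⟶  SSSS  (L5)  txn=BusRd  M[L5]=24
step 16: P1: store L5 := 60  ⟶  IMII  (L5)  txn=BusUpgr  M[L5]=24
step 17: P2: load  L1  ⟶  IIEI  (L1)  txn=BusRd  M[L1]=30

memory[L3] = 30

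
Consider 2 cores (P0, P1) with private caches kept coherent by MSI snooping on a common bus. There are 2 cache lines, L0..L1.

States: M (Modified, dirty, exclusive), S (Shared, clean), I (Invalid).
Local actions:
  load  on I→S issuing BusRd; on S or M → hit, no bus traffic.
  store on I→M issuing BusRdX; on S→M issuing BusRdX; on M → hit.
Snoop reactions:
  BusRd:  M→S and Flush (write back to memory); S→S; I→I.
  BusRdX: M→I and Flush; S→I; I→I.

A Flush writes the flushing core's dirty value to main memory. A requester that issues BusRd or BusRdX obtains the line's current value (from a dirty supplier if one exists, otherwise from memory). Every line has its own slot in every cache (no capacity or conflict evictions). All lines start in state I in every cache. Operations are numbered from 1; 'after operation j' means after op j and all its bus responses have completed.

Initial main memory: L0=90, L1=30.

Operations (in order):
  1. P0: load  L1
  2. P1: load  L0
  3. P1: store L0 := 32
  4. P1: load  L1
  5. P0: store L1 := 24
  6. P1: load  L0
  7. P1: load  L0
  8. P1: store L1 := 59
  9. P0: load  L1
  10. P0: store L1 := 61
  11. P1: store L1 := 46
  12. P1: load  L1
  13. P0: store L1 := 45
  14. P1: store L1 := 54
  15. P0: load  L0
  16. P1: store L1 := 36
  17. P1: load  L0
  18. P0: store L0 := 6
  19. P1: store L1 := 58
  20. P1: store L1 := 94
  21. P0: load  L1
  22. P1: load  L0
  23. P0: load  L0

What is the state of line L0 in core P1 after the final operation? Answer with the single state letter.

step 1: P0: load  L1  ⟶  SI  (L1)  txn=BusRd  M[L1]=30
step 2: P1: load  L0  ⟶  IS  (L0)  txn=BusRd  M[L0]=90
step 3: P1: store L0 := 32  ⟶  IM  (L0)  txn=BusRdX  M[L0]=90
step 4: P1: load  L1  ⟶  SS  (L1)  txn=BusRd  M[L1]=30
step 5: P0: store L1 := 24  ⟶  MI  (L1)  txn=BusRdX  M[L1]=30
step 6: P1: load  L0  ⟶  IM  (L0)  txn=∅  M[L0]=90
step 7: P1: load  L0  ⟶  IM  (L0)  txn=∅  M[L0]=90
step 8: P1: store L1 := 59  ⟶  IM  (L1)  txn=BusRdX+Flush  M[L1]=24
step 9: P0: load  L1  ⟶  SS  (L1)  txn=BusRd+Flush  M[L1]=59
step 10: P0: store L1 := 61  ⟶  MI  (L1)  txn=BusRdX  M[L1]=59
step 11: P1: store L1 := 46  ⟶  IM  (L1)  txn=BusRdX+Flush  M[L1]=61
step 12: P1: load  L1  ⟶  IM  (L1)  txn=∅  M[L1]=61
step 13: P0: store L1 := 45  ⟶  MI  (L1)  txn=BusRdX+Flush  M[L1]=46
step 14: P1: store L1 := 54  ⟶  IM  (L1)  txn=BusRdX+Flush  M[L1]=45
step 15: P0: load  L0  ⟶  SS  (L0)  txn=BusRd+Flush  M[L0]=32
step 16: P1: store L1 := 36  ⟶  IM  (L1)  txn=∅  M[L1]=45
step 17: P1: load  L0  ⟶  SS  (L0)  txn=∅  M[L0]=32
step 18: P0: store L0 := 6  ⟶  MI  (L0)  txn=BusRdX  M[L0]=32
step 19: P1: store L1 := 58  ⟶  IM  (L1)  txn=∅  M[L1]=45
step 20: P1: store L1 := 94  ⟶  IM  (L1)  txn=∅  M[L1]=45
step 21: P0: load  L1  ⟶  SS  (L1)  txn=BusRd+Flush  M[L1]=94
step 22: P1: load  L0  ⟶  SS  (L0)  txn=BusRd+Flush  M[L0]=6
step 23: P0: load  L0  ⟶  SS  (L0)  txn=∅  M[L0]=6

state = S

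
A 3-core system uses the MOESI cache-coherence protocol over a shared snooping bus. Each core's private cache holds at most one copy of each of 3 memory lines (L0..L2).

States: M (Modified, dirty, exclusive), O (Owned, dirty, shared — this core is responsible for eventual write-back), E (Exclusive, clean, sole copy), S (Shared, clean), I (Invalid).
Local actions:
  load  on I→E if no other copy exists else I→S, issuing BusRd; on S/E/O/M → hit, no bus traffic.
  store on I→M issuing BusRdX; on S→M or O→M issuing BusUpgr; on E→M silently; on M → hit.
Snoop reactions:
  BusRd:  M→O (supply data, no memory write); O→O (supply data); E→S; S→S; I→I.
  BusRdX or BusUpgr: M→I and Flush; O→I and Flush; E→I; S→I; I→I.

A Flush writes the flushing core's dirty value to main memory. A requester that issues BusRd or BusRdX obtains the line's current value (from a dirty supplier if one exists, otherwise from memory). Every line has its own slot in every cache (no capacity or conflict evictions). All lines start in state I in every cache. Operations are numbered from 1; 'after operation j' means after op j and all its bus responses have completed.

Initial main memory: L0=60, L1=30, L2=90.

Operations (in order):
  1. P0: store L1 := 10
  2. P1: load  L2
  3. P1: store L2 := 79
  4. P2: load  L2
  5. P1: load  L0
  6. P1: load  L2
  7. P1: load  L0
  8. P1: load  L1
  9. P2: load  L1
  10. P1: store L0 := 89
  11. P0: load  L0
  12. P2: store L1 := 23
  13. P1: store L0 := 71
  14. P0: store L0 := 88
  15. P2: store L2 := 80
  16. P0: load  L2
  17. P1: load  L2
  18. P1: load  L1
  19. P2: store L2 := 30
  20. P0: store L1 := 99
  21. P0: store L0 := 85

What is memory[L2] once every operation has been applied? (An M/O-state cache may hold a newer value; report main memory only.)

step 1: P0: store L1 := 10  ⟶  MII  (L1)  txn=BusRdX  M[L1]=30
step 2: P1: load  L2  ⟶  IEI  (L2)  txn=BusRd  M[L2]=90
step 3: P1: store L2 := 79  ⟶  IMI  (L2)  txn=∅  M[L2]=90
step 4: P2: load  L2  ⟶  IOS  (L2)  txn=BusRd  M[L2]=90
step 5: P1: load  L0  ⟶  IEI  (L0)  txn=BusRd  M[L0]=60
step 6: P1: load  L2  ⟶  IOS  (L2)  txn=∅  M[L2]=90
step 7: P1: load  L0  ⟶  IEI  (L0)  txn=∅  M[L0]=60
step 8: P1: load  L1  ⟶  OSI  (L1)  txn=BusRd  M[L1]=30
step 9: P2: load  L1  ⟶  OSS  (L1)  txn=BusRd  M[L1]=30
step 10: P1: store L0 := 89  ⟶  IMI  (L0)  txn=∅  M[L0]=60
step 11: P0: load  L0  ⟶  SOI  (L0)  txn=BusRd  M[L0]=60
step 12: P2: store L1 := 23  ⟶  IIM  (L1)  txn=BusUpgr+Flush  M[L1]=10
step 13: P1: store L0 := 71  ⟶  IMI  (L0)  txn=BusUpgr  M[L0]=60
step 14: P0: store L0 := 88  ⟶  MII  (L0)  txn=BusRdX+Flush  M[L0]=71
step 15: P2: store L2 := 80  ⟶  IIM  (L2)  txn=BusUpgr+Flush  M[L2]=79
step 16: P0: load  L2  ⟶  SIO  (L2)  txn=BusRd  M[L2]=79
step 17: P1: load  L2  ⟶  SSO  (L2)  txn=BusRd  M[L2]=79
step 18: P1: load  L1  ⟶  ISO  (L1)  txn=BusRd  M[L1]=10
step 19: P2: store L2 := 30  ⟶  IIM  (L2)  txn=BusUpgr  M[L2]=79
step 20: P0: store L1 := 99  ⟶  MII  (L1)  txn=BusRdX+Flush  M[L1]=23
step 21: P0: store L0 := 85  ⟶  MII  (L0)  txn=∅  M[L0]=71

memory[L2] = 79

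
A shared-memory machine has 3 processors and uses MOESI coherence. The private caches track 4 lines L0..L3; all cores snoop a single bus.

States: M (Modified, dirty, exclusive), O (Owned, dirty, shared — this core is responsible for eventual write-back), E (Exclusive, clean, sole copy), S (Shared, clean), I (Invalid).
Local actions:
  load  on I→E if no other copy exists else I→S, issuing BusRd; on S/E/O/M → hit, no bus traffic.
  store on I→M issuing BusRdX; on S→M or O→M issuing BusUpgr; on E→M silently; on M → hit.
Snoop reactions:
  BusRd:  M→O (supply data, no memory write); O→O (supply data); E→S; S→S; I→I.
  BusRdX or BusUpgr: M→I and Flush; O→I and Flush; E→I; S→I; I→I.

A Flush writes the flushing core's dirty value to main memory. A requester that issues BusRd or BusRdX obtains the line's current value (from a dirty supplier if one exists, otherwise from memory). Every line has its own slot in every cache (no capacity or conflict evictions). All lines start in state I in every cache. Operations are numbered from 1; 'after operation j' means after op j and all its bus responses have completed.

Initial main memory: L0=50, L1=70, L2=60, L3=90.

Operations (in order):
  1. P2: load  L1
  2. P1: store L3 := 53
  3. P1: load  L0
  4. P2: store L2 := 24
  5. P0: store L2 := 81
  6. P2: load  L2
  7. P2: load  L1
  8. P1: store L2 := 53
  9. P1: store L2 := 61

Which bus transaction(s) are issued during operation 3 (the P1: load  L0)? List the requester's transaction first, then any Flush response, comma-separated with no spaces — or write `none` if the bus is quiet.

  op1 P2: load  L1 → I/I/E on L1; bus BusRd; mem=70
  op2 P1: store L3 := 53 → I/M/I on L3; bus BusRdX; mem=90
  op3 P1: load  L0 → I/E/I on L0; bus BusRd; mem=50
  op4 P2: store L2 := 24 → I/I/M on L2; bus BusRdX; mem=60
  op5 P0: store L2 := 81 → M/I/I on L2; bus BusRdX Flush; mem=24
  op6 P2: load  L2 → O/I/S on L2; bus BusRd; mem=24
  op7 P2: load  L1 → I/I/E on L1; bus (none); mem=70
  op8 P1: store L2 := 53 → I/M/I on L2; bus BusRdX Flush; mem=81
  op9 P1: store L2 := 61 → I/M/I on L2; bus (none); mem=81

bus = BusRd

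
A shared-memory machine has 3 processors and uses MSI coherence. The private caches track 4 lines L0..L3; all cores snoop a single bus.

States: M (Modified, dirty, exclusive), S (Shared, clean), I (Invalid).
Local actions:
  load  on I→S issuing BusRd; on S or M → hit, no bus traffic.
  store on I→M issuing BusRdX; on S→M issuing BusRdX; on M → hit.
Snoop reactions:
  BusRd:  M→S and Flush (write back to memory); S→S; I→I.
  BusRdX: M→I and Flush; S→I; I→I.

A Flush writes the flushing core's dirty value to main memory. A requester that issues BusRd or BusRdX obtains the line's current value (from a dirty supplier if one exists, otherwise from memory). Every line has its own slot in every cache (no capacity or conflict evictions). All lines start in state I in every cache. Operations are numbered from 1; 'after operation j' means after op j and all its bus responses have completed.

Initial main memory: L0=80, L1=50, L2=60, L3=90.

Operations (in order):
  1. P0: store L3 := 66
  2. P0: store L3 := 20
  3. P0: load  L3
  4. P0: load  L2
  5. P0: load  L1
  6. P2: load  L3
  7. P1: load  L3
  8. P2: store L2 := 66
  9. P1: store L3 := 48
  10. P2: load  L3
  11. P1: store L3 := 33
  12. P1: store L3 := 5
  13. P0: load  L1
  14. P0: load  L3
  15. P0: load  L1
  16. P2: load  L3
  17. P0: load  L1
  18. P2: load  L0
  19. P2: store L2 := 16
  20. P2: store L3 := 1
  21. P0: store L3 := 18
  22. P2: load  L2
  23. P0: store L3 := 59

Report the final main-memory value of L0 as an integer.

1. P0: store L3 := 66  bus=[BusRdX]  L3: P0=M P1=I P2=I  mem[L3]=90
2. P0: store L3 := 20  bus=[-]  L3: P0=M P1=I P2=I  mem[L3]=90
3. P0: load  L3  bus=[-]  L3: P0=M P1=I P2=I  mem[L3]=90
4. P0: load  L2  bus=[BusRd]  L2: P0=S P1=I P2=I  mem[L2]=60
5. P0: load  L1  bus=[BusRd]  L1: P0=S P1=I P2=I  mem[L1]=50
6. P2: load  L3  bus=[BusRd,Flush]  L3: P0=S P1=I P2=S  mem[L3]=20
7. P1: load  L3  bus=[BusRd]  L3: P0=S P1=S P2=S  mem[L3]=20
8. P2: store L2 := 66  bus=[BusRdX]  L2: P0=I P1=I P2=M  mem[L2]=60
9. P1: store L3 := 48  bus=[BusRdX]  L3: P0=I P1=M P2=I  mem[L3]=20
10. P2: load  L3  bus=[BusRd,Flush]  L3: P0=I P1=S P2=S  mem[L3]=48
11. P1: store L3 := 33  bus=[BusRdX]  L3: P0=I P1=M P2=I  mem[L3]=48
12. P1: store L3 := 5  bus=[-]  L3: P0=I P1=M P2=I  mem[L3]=48
13. P0: load  L1  bus=[-]  L1: P0=S P1=I P2=I  mem[L1]=50
14. P0: load  L3  bus=[BusRd,Flush]  L3: P0=S P1=S P2=I  mem[L3]=5
15. P0: load  L1  bus=[-]  L1: P0=S P1=I P2=I  mem[L1]=50
16. P2: load  L3  bus=[BusRd]  L3: P0=S P1=S P2=S  mem[L3]=5
17. P0: load  L1  bus=[-]  L1: P0=S P1=I P2=I  mem[L1]=50
18. P2: load  L0  bus=[BusRd]  L0: P0=I P1=I P2=S  mem[L0]=80
19. P2: store L2 := 16  bus=[-]  L2: P0=I P1=I P2=M  mem[L2]=60
20. P2: store L3 := 1  bus=[BusRdX]  L3: P0=I P1=I P2=M  mem[L3]=5
21. P0: store L3 := 18  bus=[BusRdX,Flush]  L3: P0=M P1=I P2=I  mem[L3]=1
22. P2: load  L2  bus=[-]  L2: P0=I P1=I P2=M  mem[L2]=60
23. P0: store L3 := 59  bus=[-]  L3: P0=M P1=I P2=I  mem[L3]=1

memory[L0] = 80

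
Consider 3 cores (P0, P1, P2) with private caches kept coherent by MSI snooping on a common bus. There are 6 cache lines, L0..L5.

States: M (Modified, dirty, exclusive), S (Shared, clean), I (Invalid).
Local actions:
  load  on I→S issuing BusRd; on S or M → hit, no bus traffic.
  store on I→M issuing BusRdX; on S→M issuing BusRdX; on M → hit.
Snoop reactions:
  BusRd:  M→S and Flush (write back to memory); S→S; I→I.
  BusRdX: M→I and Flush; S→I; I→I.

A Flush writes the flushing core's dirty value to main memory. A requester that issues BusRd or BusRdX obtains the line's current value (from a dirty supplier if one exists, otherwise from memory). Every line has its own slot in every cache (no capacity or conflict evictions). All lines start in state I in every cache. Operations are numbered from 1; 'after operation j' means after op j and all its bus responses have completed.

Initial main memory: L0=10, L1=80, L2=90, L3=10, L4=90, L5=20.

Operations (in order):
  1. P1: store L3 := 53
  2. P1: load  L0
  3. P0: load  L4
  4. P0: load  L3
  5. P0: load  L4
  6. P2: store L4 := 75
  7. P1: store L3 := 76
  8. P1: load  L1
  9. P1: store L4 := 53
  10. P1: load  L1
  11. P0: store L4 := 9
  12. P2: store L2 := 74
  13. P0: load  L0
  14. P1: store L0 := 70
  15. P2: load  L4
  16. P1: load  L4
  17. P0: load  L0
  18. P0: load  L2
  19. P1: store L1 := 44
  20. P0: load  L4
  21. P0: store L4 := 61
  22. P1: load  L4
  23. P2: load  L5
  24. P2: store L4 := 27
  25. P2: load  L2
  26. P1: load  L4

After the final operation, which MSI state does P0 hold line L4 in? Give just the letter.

state = I

1. P1: store L3 := 53  bus=[BusRdX]  L3: P0=I P1=M P2=I  mem[L3]=10
2. P1: load  L0  bus=[BusRd]  L0: P0=I P1=S P2=I  mem[L0]=10
3. P0: load  L4  bus=[BusRd]  L4: P0=S P1=I P2=I  mem[L4]=90
4. P0: load  L3  bus=[BusRd,Flush]  L3: P0=S P1=S P2=I  mem[L3]=53
5. P0: load  L4  bus=[-]  L4: P0=S P1=I P2=I  mem[L4]=90
6. P2: store L4 := 75  bus=[BusRdX]  L4: P0=I P1=I P2=M  mem[L4]=90
7. P1: store L3 := 76  bus=[BusRdX]  L3: P0=I P1=M P2=I  mem[L3]=53
8. P1: load  L1  bus=[BusRd]  L1: P0=I P1=S P2=I  mem[L1]=80
9. P1: store L4 := 53  bus=[BusRdX,Flush]  L4: P0=I P1=M P2=I  mem[L4]=75
10. P1: load  L1  bus=[-]  L1: P0=I P1=S P2=I  mem[L1]=80
11. P0: store L4 := 9  bus=[BusRdX,Flush]  L4: P0=M P1=I P2=I  mem[L4]=53
12. P2: store L2 := 74  bus=[BusRdX]  L2: P0=I P1=I P2=M  mem[L2]=90
13. P0: load  L0  bus=[BusRd]  L0: P0=S P1=S P2=I  mem[L0]=10
14. P1: store L0 := 70  bus=[BusRdX]  L0: P0=I P1=M P2=I  mem[L0]=10
15. P2: load  L4  bus=[BusRd,Flush]  L4: P0=S P1=I P2=S  mem[L4]=9
16. P1: load  L4  bus=[BusRd]  L4: P0=S P1=S P2=S  mem[L4]=9
17. P0: load  L0  bus=[BusRd,Flush]  L0: P0=S P1=S P2=I  mem[L0]=70
18. P0: load  L2  bus=[BusRd,Flush]  L2: P0=S P1=I P2=S  mem[L2]=74
19. P1: store L1 := 44  bus=[BusRdX]  L1: P0=I P1=M P2=I  mem[L1]=80
20. P0: load  L4  bus=[-]  L4: P0=S P1=S P2=S  mem[L4]=9
21. P0: store L4 := 61  bus=[BusRdX]  L4: P0=M P1=I P2=I  mem[L4]=9
22. P1: load  L4  bus=[BusRd,Flush]  L4: P0=S P1=S P2=I  mem[L4]=61
23. P2: load  L5  bus=[BusRd]  L5: P0=I P1=I P2=S  mem[L5]=20
24. P2: store L4 := 27  bus=[BusRdX]  L4: P0=I P1=I P2=M  mem[L4]=61
25. P2: load  L2  bus=[-]  L2: P0=S P1=I P2=S  mem[L2]=74
26. P1: load  L4  bus=[BusRd,Flush]  L4: P0=I P1=S P2=S  mem[L4]=27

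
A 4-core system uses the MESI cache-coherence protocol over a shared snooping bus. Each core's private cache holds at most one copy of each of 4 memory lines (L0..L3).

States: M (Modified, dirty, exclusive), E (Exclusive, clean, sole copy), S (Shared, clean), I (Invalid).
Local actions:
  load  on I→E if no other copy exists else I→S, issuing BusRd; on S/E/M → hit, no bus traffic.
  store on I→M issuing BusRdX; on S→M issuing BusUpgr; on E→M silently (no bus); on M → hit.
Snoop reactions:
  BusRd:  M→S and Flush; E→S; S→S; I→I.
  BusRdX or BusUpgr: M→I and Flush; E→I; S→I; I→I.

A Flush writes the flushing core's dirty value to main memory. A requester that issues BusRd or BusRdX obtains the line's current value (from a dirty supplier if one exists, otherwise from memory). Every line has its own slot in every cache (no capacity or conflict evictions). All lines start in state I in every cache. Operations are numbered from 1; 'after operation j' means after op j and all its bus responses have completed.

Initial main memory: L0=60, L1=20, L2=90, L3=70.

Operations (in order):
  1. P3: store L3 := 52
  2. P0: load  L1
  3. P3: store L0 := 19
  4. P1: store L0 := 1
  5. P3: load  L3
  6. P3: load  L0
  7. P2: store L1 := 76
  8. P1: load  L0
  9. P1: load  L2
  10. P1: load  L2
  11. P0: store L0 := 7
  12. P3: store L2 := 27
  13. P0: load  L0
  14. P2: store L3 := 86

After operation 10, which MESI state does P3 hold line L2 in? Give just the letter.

state = I

step 1: P3: store L3 := 52  ⟶  IIIM  (L3)  txn=BusRdX  M[L3]=70
step 2: P0: load  L1  ⟶  EIII  (L1)  txn=BusRd  M[L1]=20
step 3: P3: store L0 := 19  ⟶  IIIM  (L0)  txn=BusRdX  M[L0]=60
step 4: P1: store L0 := 1  ⟶  IMII  (L0)  txn=BusRdX+Flush  M[L0]=19
step 5: P3: load  L3  ⟶  IIIM  (L3)  txn=∅  M[L3]=70
step 6: P3: load  L0  ⟶  ISIS  (L0)  txn=BusRd+Flush  M[L0]=1
step 7: P2: store L1 := 76  ⟶  IIMI  (L1)  txn=BusRdX  M[L1]=20
step 8: P1: load  L0  ⟶  ISIS  (L0)  txn=∅  M[L0]=1
step 9: P1: load  L2  ⟶  IEII  (L2)  txn=BusRd  M[L2]=90
step 10: P1: load  L2  ⟶  IEII  (L2)  txn=∅  M[L2]=90
step 11: P0: store L0 := 7  ⟶  MIII  (L0)  txn=BusRdX  M[L0]=1
step 12: P3: store L2 := 27  ⟶  IIIM  (L2)  txn=BusRdX  M[L2]=90
step 13: P0: load  L0  ⟶  MIII  (L0)  txn=∅  M[L0]=1
step 14: P2: store L3 := 86  ⟶  IIMI  (L3)  txn=BusRdX+Flush  M[L3]=52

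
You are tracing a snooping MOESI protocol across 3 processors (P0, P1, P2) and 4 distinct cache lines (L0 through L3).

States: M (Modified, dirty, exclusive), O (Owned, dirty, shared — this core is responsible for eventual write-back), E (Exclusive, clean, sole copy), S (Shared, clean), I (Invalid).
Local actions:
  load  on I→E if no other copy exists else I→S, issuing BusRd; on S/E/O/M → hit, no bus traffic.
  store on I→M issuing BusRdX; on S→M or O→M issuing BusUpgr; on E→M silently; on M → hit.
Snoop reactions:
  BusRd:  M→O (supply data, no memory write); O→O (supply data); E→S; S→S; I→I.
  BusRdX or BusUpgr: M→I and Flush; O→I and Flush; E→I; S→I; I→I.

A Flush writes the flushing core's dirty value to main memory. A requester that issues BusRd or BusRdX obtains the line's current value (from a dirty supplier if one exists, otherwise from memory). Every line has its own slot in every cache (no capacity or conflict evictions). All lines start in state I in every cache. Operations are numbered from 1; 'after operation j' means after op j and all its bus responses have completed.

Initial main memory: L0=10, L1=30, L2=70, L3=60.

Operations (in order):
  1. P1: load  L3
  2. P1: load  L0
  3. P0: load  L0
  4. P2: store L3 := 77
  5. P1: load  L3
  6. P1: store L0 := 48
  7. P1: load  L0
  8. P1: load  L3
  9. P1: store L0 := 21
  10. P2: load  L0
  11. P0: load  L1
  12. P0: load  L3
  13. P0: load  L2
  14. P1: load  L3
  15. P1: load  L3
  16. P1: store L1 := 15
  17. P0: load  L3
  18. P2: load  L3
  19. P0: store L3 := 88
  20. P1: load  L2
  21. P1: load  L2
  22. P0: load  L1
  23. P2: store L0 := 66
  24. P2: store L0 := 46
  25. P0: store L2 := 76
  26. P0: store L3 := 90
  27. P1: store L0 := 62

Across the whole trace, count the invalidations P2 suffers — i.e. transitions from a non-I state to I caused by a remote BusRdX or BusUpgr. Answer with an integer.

invalidations = 2

  op1 P1: load  L3 → I/E/I on L3; bus BusRd; mem=60
  op2 P1: load  L0 → I/E/I on L0; bus BusRd; mem=10
  op3 P0: load  L0 → S/S/I on L0; bus BusRd; mem=10
  op4 P2: store L3 := 77 → I/I/M on L3; bus BusRdX; mem=60
  op5 P1: load  L3 → I/S/O on L3; bus BusRd; mem=60
  op6 P1: store L0 := 48 → I/M/I on L0; bus BusUpgr; mem=10
  op7 P1: load  L0 → I/M/I on L0; bus (none); mem=10
  op8 P1: load  L3 → I/S/O on L3; bus (none); mem=60
  op9 P1: store L0 := 21 → I/M/I on L0; bus (none); mem=10
  op10 P2: load  L0 → I/O/S on L0; bus BusRd; mem=10
  op11 P0: load  L1 → E/I/I on L1; bus BusRd; mem=30
  op12 P0: load  L3 → S/S/O on L3; bus BusRd; mem=60
  op13 P0: load  L2 → E/I/I on L2; bus BusRd; mem=70
  op14 P1: load  L3 → S/S/O on L3; bus (none); mem=60
  op15 P1: load  L3 → S/S/O on L3; bus (none); mem=60
  op16 P1: store L1 := 15 → I/M/I on L1; bus BusRdX; mem=30
  op17 P0: load  L3 → S/S/O on L3; bus (none); mem=60
  op18 P2: load  L3 → S/S/O on L3; bus (none); mem=60
  op19 P0: store L3 := 88 → M/I/I on L3; bus BusUpgr Flush; mem=77
  op20 P1: load  L2 → S/S/I on L2; bus BusRd; mem=70
  op21 P1: load  L2 → S/S/I on L2; bus (none); mem=70
  op22 P0: load  L1 → S/O/I on L1; bus BusRd; mem=30
  op23 P2: store L0 := 66 → I/I/M on L0; bus BusUpgr Flush; mem=21
  op24 P2: store L0 := 46 → I/I/M on L0; bus (none); mem=21
  op25 P0: store L2 := 76 → M/I/I on L2; bus BusUpgr; mem=70
  op26 P0: store L3 := 90 → M/I/I on L3; bus (none); mem=77
  op27 P1: store L0 := 62 → I/M/I on L0; bus BusRdX Flush; mem=46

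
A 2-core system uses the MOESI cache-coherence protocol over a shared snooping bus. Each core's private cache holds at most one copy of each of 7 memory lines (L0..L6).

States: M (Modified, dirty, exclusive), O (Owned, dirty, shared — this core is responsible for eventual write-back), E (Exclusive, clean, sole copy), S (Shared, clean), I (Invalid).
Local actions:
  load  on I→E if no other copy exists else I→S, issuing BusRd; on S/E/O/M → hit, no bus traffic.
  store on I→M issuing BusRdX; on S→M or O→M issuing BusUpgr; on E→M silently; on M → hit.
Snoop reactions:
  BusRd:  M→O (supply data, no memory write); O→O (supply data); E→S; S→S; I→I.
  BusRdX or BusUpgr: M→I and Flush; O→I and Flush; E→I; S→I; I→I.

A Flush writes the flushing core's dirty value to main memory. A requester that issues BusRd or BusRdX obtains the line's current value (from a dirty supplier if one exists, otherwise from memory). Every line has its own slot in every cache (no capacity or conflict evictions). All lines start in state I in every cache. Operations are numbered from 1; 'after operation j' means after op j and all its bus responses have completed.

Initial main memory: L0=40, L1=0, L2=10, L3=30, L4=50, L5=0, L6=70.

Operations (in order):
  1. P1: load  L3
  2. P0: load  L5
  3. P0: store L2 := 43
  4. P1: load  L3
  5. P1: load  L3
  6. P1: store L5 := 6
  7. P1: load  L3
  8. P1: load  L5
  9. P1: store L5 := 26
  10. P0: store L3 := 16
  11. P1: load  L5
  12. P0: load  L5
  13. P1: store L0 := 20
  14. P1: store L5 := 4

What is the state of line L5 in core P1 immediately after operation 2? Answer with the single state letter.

state = I

step 1: P1: load  L3  ⟶  IE  (L3)  txn=BusRd  M[L3]=30
step 2: P0: load  L5  ⟶  EI  (L5)  txn=BusRd  M[L5]=0
step 3: P0: store L2 := 43  ⟶  MI  (L2)  txn=BusRdX  M[L2]=10
step 4: P1: load  L3  ⟶  IE  (L3)  txn=∅  M[L3]=30
step 5: P1: load  L3  ⟶  IE  (L3)  txn=∅  M[L3]=30
step 6: P1: store L5 := 6  ⟶  IM  (L5)  txn=BusRdX  M[L5]=0
step 7: P1: load  L3  ⟶  IE  (L3)  txn=∅  M[L3]=30
step 8: P1: load  L5  ⟶  IM  (L5)  txn=∅  M[L5]=0
step 9: P1: store L5 := 26  ⟶  IM  (L5)  txn=∅  M[L5]=0
step 10: P0: store L3 := 16  ⟶  MI  (L3)  txn=BusRdX  M[L3]=30
step 11: P1: load  L5  ⟶  IM  (L5)  txn=∅  M[L5]=0
step 12: P0: load  L5  ⟶  SO  (L5)  txn=BusRd  M[L5]=0
step 13: P1: store L0 := 20  ⟶  IM  (L0)  txn=BusRdX  M[L0]=40
step 14: P1: store L5 := 4  ⟶  IM  (L5)  txn=BusUpgr  M[L5]=0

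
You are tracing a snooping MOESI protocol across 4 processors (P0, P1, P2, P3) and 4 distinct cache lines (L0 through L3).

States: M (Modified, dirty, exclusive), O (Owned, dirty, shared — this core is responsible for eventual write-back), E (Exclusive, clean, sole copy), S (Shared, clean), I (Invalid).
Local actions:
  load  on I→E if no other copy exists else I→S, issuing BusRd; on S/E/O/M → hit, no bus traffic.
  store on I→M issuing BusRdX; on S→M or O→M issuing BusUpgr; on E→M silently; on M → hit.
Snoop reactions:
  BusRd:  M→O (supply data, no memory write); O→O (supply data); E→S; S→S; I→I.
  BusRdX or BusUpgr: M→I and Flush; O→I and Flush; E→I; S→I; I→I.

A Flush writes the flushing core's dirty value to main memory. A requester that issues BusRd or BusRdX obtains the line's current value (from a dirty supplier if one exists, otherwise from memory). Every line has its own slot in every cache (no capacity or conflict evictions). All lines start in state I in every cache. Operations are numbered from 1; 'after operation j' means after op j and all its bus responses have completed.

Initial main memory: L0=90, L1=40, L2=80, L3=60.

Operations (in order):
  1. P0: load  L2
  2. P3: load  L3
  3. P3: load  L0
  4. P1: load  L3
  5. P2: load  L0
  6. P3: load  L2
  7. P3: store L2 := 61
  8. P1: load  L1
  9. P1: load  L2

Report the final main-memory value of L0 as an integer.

memory[L0] = 90

1. P0: load  L2  bus=[BusRd]  L2: P0=E P1=I P2=I P3=I  mem[L2]=80
2. P3: load  L3  bus=[BusRd]  L3: P0=I P1=I P2=I P3=E  mem[L3]=60
3. P3: load  L0  bus=[BusRd]  L0: P0=I P1=I P2=I P3=E  mem[L0]=90
4. P1: load  L3  bus=[BusRd]  L3: P0=I P1=S P2=I P3=S  mem[L3]=60
5. P2: load  L0  bus=[BusRd]  L0: P0=I P1=I P2=S P3=S  mem[L0]=90
6. P3: load  L2  bus=[BusRd]  L2: P0=S P1=I P2=I P3=S  mem[L2]=80
7. P3: store L2 := 61  bus=[BusUpgr]  L2: P0=I P1=I P2=I P3=M  mem[L2]=80
8. P1: load  L1  bus=[BusRd]  L1: P0=I P1=E P2=I P3=I  mem[L1]=40
9. P1: load  L2  bus=[BusRd]  L2: P0=I P1=S P2=I P3=O  mem[L2]=80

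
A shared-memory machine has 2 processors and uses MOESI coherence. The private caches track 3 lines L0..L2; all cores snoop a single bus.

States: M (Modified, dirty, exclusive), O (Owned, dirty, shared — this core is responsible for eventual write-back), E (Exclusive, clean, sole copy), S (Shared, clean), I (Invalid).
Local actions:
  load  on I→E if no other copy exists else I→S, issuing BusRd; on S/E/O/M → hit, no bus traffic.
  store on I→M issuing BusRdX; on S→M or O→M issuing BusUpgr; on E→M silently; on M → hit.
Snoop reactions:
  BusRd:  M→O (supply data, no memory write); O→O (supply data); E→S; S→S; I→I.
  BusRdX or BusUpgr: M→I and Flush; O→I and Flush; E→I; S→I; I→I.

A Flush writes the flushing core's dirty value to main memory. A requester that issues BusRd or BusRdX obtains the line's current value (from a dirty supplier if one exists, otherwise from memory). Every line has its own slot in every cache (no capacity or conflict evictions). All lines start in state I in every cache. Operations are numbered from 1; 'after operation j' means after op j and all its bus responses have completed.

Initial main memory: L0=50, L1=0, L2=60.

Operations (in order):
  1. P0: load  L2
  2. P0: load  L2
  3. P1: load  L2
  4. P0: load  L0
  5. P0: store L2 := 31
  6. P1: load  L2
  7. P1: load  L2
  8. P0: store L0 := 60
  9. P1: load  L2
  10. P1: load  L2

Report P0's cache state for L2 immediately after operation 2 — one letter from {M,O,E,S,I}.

1. P0: load  L2  bus=[BusRd]  L2: P0=E P1=I  mem[L2]=60
2. P0: load  L2  bus=[-]  L2: P0=E P1=I  mem[L2]=60
3. P1: load  L2  bus=[BusRd]  L2: P0=S P1=S  mem[L2]=60
4. P0: load  L0  bus=[BusRd]  L0: P0=E P1=I  mem[L0]=50
5. P0: store L2 := 31  bus=[BusUpgr]  L2: P0=M P1=I  mem[L2]=60
6. P1: load  L2  bus=[BusRd]  L2: P0=O P1=S  mem[L2]=60
7. P1: load  L2  bus=[-]  L2: P0=O P1=S  mem[L2]=60
8. P0: store L0 := 60  bus=[-]  L0: P0=M P1=I  mem[L0]=50
9. P1: load  L2  bus=[-]  L2: P0=O P1=S  mem[L2]=60
10. P1: load  L2  bus=[-]  L2: P0=O P1=S  mem[L2]=60

state = E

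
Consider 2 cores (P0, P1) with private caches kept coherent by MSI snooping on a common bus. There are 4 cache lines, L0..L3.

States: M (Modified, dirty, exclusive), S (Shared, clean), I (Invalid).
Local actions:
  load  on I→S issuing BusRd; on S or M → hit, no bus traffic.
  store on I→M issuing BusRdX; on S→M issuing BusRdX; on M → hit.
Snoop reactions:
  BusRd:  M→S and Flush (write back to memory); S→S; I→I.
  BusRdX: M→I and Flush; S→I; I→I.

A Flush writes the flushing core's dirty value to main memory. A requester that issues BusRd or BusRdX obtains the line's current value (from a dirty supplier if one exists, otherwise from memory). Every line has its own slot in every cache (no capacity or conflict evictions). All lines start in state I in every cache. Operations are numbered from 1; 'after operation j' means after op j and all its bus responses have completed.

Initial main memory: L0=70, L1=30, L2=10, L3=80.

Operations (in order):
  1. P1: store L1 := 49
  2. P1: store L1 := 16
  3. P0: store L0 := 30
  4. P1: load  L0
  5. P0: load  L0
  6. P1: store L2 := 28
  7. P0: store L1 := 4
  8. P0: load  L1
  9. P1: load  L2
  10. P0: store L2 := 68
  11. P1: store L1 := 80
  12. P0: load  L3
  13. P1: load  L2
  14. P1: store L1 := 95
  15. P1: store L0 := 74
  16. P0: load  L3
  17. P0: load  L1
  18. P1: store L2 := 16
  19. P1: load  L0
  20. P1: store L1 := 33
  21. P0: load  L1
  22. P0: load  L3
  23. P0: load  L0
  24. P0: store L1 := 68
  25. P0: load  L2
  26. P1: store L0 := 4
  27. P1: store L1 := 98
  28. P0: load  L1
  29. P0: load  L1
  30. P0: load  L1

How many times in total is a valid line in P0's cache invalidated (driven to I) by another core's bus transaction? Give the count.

invalidations = 6

  op1 P1: store L1 := 49 → I/M on L1; bus BusRdX; mem=30
  op2 P1: store L1 := 16 → I/M on L1; bus (none); mem=30
  op3 P0: store L0 := 30 → M/I on L0; bus BusRdX; mem=70
  op4 P1: load  L0 → S/S on L0; bus BusRd Flush; mem=30
  op5 P0: load  L0 → S/S on L0; bus (none); mem=30
  op6 P1: store L2 := 28 → I/M on L2; bus BusRdX; mem=10
  op7 P0: store L1 := 4 → M/I on L1; bus BusRdX Flush; mem=16
  op8 P0: load  L1 → M/I on L1; bus (none); mem=16
  op9 P1: load  L2 → I/M on L2; bus (none); mem=10
  op10 P0: store L2 := 68 → M/I on L2; bus BusRdX Flush; mem=28
  op11 P1: store L1 := 80 → I/M on L1; bus BusRdX Flush; mem=4
  op12 P0: load  L3 → S/I on L3; bus BusRd; mem=80
  op13 P1: load  L2 → S/S on L2; bus BusRd Flush; mem=68
  op14 P1: store L1 := 95 → I/M on L1; bus (none); mem=4
  op15 P1: store L0 := 74 → I/M on L0; bus BusRdX; mem=30
  op16 P0: load  L3 → S/I on L3; bus (none); mem=80
  op17 P0: load  L1 → S/S on L1; bus BusRd Flush; mem=95
  op18 P1: store L2 := 16 → I/M on L2; bus BusRdX; mem=68
  op19 P1: load  L0 → I/M on L0; bus (none); mem=30
  op20 P1: store L1 := 33 → I/M on L1; bus BusRdX; mem=95
  op21 P0: load  L1 → S/S on L1; bus BusRd Flush; mem=33
  op22 P0: load  L3 → S/I on L3; bus (none); mem=80
  op23 P0: load  L0 → S/S on L0; bus BusRd Flush; mem=74
  op24 P0: store L1 := 68 → M/I on L1; bus BusRdX; mem=33
  op25 P0: load  L2 → S/S on L2; bus BusRd Flush; mem=16
  op26 P1: store L0 := 4 → I/M on L0; bus BusRdX; mem=74
  op27 P1: store L1 := 98 → I/M on L1; bus BusRdX Flush; mem=68
  op28 P0: load  L1 → S/S on L1; bus BusRd Flush; mem=98
  op29 P0: load  L1 → S/S on L1; bus (none); mem=98
  op30 P0: load  L1 → S/S on L1; bus (none); mem=98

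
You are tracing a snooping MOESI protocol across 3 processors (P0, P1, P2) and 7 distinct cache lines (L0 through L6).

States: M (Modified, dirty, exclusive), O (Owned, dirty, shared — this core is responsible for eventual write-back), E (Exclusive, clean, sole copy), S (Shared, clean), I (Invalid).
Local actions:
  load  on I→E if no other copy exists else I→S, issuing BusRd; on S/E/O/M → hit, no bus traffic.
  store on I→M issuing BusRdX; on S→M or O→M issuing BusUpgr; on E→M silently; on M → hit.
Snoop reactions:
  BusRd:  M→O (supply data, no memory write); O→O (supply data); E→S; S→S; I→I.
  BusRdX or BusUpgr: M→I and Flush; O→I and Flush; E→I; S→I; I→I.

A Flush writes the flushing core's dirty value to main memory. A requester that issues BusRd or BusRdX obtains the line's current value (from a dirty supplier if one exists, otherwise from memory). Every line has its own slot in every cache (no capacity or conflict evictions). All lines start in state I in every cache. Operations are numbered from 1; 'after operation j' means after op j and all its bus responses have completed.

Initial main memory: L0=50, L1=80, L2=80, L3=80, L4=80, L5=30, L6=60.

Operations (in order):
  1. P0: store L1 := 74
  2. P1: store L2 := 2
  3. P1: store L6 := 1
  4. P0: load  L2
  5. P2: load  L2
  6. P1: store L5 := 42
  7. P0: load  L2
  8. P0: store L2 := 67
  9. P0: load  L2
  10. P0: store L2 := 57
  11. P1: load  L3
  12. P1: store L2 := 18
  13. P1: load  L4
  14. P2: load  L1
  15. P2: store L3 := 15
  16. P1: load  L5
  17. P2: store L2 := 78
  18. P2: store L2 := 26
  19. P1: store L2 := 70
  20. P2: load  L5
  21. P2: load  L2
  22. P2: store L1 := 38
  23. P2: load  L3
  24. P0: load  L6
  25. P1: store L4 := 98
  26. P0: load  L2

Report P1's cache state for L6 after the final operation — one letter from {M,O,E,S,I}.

state = O

step 1: P0: store L1 := 74  ⟶  MII  (L1)  txn=BusRdX  M[L1]=80
step 2: P1: store L2 := 2  ⟶  IMI  (L2)  txn=BusRdX  M[L2]=80
step 3: P1: store L6 := 1  ⟶  IMI  (L6)  txn=BusRdX  M[L6]=60
step 4: P0: load  L2  ⟶  SOI  (L2)  txn=BusRd  M[L2]=80
step 5: P2: load  L2  ⟶  SOS  (L2)  txn=BusRd  M[L2]=80
step 6: P1: store L5 := 42  ⟶  IMI  (L5)  txn=BusRdX  M[L5]=30
step 7: P0: load  L2  ⟶  SOS  (L2)  txn=∅  M[L2]=80
step 8: P0: store L2 := 67  ⟶  MII  (L2)  txn=BusUpgr+Flush  M[L2]=2
step 9: P0: load  L2  ⟶  MII  (L2)  txn=∅  M[L2]=2
step 10: P0: store L2 := 57  ⟶  MII  (L2)  txn=∅  M[L2]=2
step 11: P1: load  L3  ⟶  IEI  (L3)  txn=BusRd  M[L3]=80
step 12: P1: store L2 := 18  ⟶  IMI  (L2)  txn=BusRdX+Flush  M[L2]=57
step 13: P1: load  L4  ⟶  IEI  (L4)  txn=BusRd  M[L4]=80
step 14: P2: load  L1  ⟶  OIS  (L1)  txn=BusRd  M[L1]=80
step 15: P2: store L3 := 15  ⟶  IIM  (L3)  txn=BusRdX  M[L3]=80
step 16: P1: load  L5  ⟶  IMI  (L5)  txn=∅  M[L5]=30
step 17: P2: store L2 := 78  ⟶  IIM  (L2)  txn=BusRdX+Flush  M[L2]=18
step 18: P2: store L2 := 26  ⟶  IIM  (L2)  txn=∅  M[L2]=18
step 19: P1: store L2 := 70  ⟶  IMI  (L2)  txn=BusRdX+Flush  M[L2]=26
step 20: P2: load  L5  ⟶  IOS  (L5)  txn=BusRd  M[L5]=30
step 21: P2: load  L2  ⟶  IOS  (L2)  txn=BusRd  M[L2]=26
step 22: P2: store L1 := 38  ⟶  IIM  (L1)  txn=BusUpgr+Flush  M[L1]=74
step 23: P2: load  L3  ⟶  IIM  (L3)  txn=∅  M[L3]=80
step 24: P0: load  L6  ⟶  SOI  (L6)  txn=BusRd  M[L6]=60
step 25: P1: store L4 := 98  ⟶  IMI  (L4)  txn=∅  M[L4]=80
step 26: P0: load  L2  ⟶  SOS  (L2)  txn=BusRd  M[L2]=26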